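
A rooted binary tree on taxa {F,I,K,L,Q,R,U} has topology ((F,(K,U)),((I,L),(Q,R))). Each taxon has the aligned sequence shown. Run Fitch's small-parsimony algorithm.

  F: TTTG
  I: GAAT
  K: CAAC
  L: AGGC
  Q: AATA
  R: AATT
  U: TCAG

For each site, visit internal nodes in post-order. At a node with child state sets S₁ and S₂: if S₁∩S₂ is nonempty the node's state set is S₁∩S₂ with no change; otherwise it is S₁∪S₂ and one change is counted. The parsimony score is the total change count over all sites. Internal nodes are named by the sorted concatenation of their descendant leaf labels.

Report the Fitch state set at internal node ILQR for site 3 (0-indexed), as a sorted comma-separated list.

site 0, node KU: K={C} ∪ U={T} → {C,T} (+1)
site 0, node FKU: F={T} ∩ KU={C,T} → {T} (+0)
site 0, node IL: I={G} ∪ L={A} → {A,G} (+1)
site 0, node QR: Q={A} ∩ R={A} → {A} (+0)
site 0, node ILQR: IL={A,G} ∩ QR={A} → {A} (+0)
site 0, node FIKLQRU: FKU={T} ∪ ILQR={A} → {A,T} (+1)
site 1, node KU: K={A} ∪ U={C} → {A,C} (+1)
site 1, node FKU: F={T} ∪ KU={A,C} → {A,C,T} (+1)
site 1, node IL: I={A} ∪ L={G} → {A,G} (+1)
site 1, node QR: Q={A} ∩ R={A} → {A} (+0)
site 1, node ILQR: IL={A,G} ∩ QR={A} → {A} (+0)
site 1, node FIKLQRU: FKU={A,C,T} ∩ ILQR={A} → {A} (+0)
site 2, node KU: K={A} ∩ U={A} → {A} (+0)
site 2, node FKU: F={T} ∪ KU={A} → {A,T} (+1)
site 2, node IL: I={A} ∪ L={G} → {A,G} (+1)
site 2, node QR: Q={T} ∩ R={T} → {T} (+0)
site 2, node ILQR: IL={A,G} ∪ QR={T} → {A,G,T} (+1)
site 2, node FIKLQRU: FKU={A,T} ∩ ILQR={A,G,T} → {A,T} (+0)
site 3, node KU: K={C} ∪ U={G} → {C,G} (+1)
site 3, node FKU: F={G} ∩ KU={C,G} → {G} (+0)
site 3, node IL: I={T} ∪ L={C} → {C,T} (+1)
site 3, node QR: Q={A} ∪ R={T} → {A,T} (+1)
site 3, node ILQR: IL={C,T} ∩ QR={A,T} → {T} (+0)
site 3, node FIKLQRU: FKU={G} ∪ ILQR={T} → {G,T} (+1)
per-site changes: [3, 3, 3, 4]; total = 13

T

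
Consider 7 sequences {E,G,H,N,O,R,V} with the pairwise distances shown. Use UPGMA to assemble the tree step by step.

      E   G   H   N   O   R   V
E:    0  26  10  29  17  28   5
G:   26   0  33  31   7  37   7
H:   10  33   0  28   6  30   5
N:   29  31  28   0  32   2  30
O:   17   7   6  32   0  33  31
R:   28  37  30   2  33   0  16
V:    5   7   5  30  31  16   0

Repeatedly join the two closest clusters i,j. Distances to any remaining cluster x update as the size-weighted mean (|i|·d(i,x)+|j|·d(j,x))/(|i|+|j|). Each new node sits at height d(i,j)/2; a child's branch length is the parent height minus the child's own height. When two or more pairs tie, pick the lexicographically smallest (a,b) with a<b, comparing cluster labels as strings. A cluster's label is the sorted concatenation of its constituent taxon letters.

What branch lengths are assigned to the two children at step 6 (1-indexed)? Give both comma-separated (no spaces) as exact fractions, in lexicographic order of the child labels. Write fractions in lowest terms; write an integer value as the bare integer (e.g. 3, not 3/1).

iteration 1: select N,R (d=2); attach at lengths (1, 1); label the merged cluster NR
  updated: d(E,NR)=57/2, d(G,NR)=34, d(H,NR)=29, d(NR,O)=65/2, d(NR,V)=23
iteration 2: select E,V (d=5); attach at lengths (5/2, 5/2); label the merged cluster EV
  updated: d(EV,G)=33/2, d(EV,H)=15/2, d(EV,NR)=103/4, d(EV,O)=24
iteration 3: select H,O (d=6); attach at lengths (3, 3); label the merged cluster HO
  updated: d(EV,HO)=63/4, d(G,HO)=20, d(HO,NR)=123/4
iteration 4: select EV,HO (d=63/4); attach at lengths (43/8, 39/8); label the merged cluster EHOV
  updated: d(EHOV,G)=73/4, d(EHOV,NR)=113/4
iteration 5: select EHOV,G (d=73/4); attach at lengths (5/4, 73/8); label the merged cluster EGHOV
  updated: d(EGHOV,NR)=147/5
iteration 6: select EGHOV,NR (d=147/5); attach at lengths (223/40, 137/10); label the merged cluster EGHNORV
final tree: ((((E:5/2,V:5/2):43/8,(H:3,O:3):39/8):5/4,G:73/8):223/40,(N:1,R:1):137/10)
total length: 529/10

223/40,137/10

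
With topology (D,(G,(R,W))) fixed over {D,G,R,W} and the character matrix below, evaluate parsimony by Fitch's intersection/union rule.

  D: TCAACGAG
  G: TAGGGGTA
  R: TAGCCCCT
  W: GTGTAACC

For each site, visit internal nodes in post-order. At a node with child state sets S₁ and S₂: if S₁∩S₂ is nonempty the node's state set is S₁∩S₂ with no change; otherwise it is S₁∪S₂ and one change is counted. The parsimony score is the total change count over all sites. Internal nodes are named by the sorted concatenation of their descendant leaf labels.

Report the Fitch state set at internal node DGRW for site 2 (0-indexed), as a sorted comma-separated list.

site 0, node RW: R={T} ∪ W={G} → {G,T} (+1)
site 0, node GRW: G={T} ∩ RW={G,T} → {T} (+0)
site 0, node DGRW: D={T} ∩ GRW={T} → {T} (+0)
site 1, node RW: R={A} ∪ W={T} → {A,T} (+1)
site 1, node GRW: G={A} ∩ RW={A,T} → {A} (+0)
site 1, node DGRW: D={C} ∪ GRW={A} → {A,C} (+1)
site 2, node RW: R={G} ∩ W={G} → {G} (+0)
site 2, node GRW: G={G} ∩ RW={G} → {G} (+0)
site 2, node DGRW: D={A} ∪ GRW={G} → {A,G} (+1)
site 3, node RW: R={C} ∪ W={T} → {C,T} (+1)
site 3, node GRW: G={G} ∪ RW={C,T} → {C,G,T} (+1)
site 3, node DGRW: D={A} ∪ GRW={C,G,T} → {A,C,G,T} (+1)
site 4, node RW: R={C} ∪ W={A} → {A,C} (+1)
site 4, node GRW: G={G} ∪ RW={A,C} → {A,C,G} (+1)
site 4, node DGRW: D={C} ∩ GRW={A,C,G} → {C} (+0)
site 5, node RW: R={C} ∪ W={A} → {A,C} (+1)
site 5, node GRW: G={G} ∪ RW={A,C} → {A,C,G} (+1)
site 5, node DGRW: D={G} ∩ GRW={A,C,G} → {G} (+0)
site 6, node RW: R={C} ∩ W={C} → {C} (+0)
site 6, node GRW: G={T} ∪ RW={C} → {C,T} (+1)
site 6, node DGRW: D={A} ∪ GRW={C,T} → {A,C,T} (+1)
site 7, node RW: R={T} ∪ W={C} → {C,T} (+1)
site 7, node GRW: G={A} ∪ RW={C,T} → {A,C,T} (+1)
site 7, node DGRW: D={G} ∪ GRW={A,C,T} → {A,C,G,T} (+1)
per-site changes: [1, 2, 1, 3, 2, 2, 2, 3]; total = 16

A,G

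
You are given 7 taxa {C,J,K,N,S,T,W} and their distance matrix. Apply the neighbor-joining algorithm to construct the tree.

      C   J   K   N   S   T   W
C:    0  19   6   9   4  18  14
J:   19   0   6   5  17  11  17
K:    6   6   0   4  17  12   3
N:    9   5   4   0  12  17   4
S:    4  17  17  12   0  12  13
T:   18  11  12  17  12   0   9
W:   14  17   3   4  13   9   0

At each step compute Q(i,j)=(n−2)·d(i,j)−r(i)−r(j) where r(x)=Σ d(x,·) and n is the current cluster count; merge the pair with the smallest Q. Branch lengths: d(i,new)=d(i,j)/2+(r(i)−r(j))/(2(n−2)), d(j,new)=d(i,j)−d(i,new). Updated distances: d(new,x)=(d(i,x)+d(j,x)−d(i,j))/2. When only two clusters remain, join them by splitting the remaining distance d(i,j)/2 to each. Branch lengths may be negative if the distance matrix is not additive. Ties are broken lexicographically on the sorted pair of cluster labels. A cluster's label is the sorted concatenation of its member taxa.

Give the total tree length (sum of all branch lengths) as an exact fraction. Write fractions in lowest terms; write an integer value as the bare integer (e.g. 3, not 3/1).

959/32

iteration 1: select C,S (d=4, Q=-125); attach at lengths (3/2, 5/2); label the merged cluster CS
  updated: d(CS,J)=16, d(CS,K)=19/2, d(CS,N)=17/2, d(CS,T)=13, d(CS,W)=23/2
iteration 2: select J,N (d=5, Q=-147/2); attach at lengths (73/16, 7/16); label the merged cluster JN
  updated: d(CS,JN)=39/4, d(JN,K)=5/2, d(JN,T)=23/2, d(JN,W)=8
iteration 3: select JN,K (d=5/2, Q=-205/4); attach at lengths (49/24, 11/24); label the merged cluster JKN
  updated: d(CS,JKN)=67/8, d(JKN,T)=21/2, d(JKN,W)=17/4
iteration 4: select CS,T (d=13, Q=-315/8); attach at lengths (211/32, 205/32); label the merged cluster CST
  updated: d(CST,JKN)=47/16, d(CST,W)=15/4
iteration 5: select CST,JKN (d=47/16, Q=-175/16); attach at lengths (39/32, 55/32); label the merged cluster CJKNST
  updated: d(CJKNST,W)=81/32
iteration 6: select CJKNST,W (d=81/32); attach at lengths (81/64, 81/64); label the merged cluster CJKNSTW
final tree: ((((C:3/2,S:5/2):211/32,T:205/32):39/32,((J:73/16,N:7/16):49/24,K:11/24):55/32):81/64,W:81/64)
total length: 959/32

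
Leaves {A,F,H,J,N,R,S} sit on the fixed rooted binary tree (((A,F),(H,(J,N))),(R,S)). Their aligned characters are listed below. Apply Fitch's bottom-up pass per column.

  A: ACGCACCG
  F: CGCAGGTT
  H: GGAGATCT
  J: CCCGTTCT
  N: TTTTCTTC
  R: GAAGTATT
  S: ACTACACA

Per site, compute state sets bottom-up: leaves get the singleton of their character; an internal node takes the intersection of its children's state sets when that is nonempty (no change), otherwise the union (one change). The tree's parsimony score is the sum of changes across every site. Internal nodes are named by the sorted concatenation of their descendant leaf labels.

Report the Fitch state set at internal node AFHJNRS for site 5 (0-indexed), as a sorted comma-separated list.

[col 0] AF: children A:{A}, F:{C} ∪→ {A,C}; cost 1
[col 0] JN: children J:{C}, N:{T} ∪→ {C,T}; cost 1
[col 0] HJN: children H:{G}, JN:{C,T} ∪→ {C,G,T}; cost 1
[col 0] AFHJN: children AF:{A,C}, HJN:{C,G,T} ∩→ {C}; cost 0
[col 0] RS: children R:{G}, S:{A} ∪→ {A,G}; cost 1
[col 0] AFHJNRS: children AFHJN:{C}, RS:{A,G} ∪→ {A,C,G}; cost 1
[col 1] AF: children A:{C}, F:{G} ∪→ {C,G}; cost 1
[col 1] JN: children J:{C}, N:{T} ∪→ {C,T}; cost 1
[col 1] HJN: children H:{G}, JN:{C,T} ∪→ {C,G,T}; cost 1
[col 1] AFHJN: children AF:{C,G}, HJN:{C,G,T} ∩→ {C,G}; cost 0
[col 1] RS: children R:{A}, S:{C} ∪→ {A,C}; cost 1
[col 1] AFHJNRS: children AFHJN:{C,G}, RS:{A,C} ∩→ {C}; cost 0
[col 2] AF: children A:{G}, F:{C} ∪→ {C,G}; cost 1
[col 2] JN: children J:{C}, N:{T} ∪→ {C,T}; cost 1
[col 2] HJN: children H:{A}, JN:{C,T} ∪→ {A,C,T}; cost 1
[col 2] AFHJN: children AF:{C,G}, HJN:{A,C,T} ∩→ {C}; cost 0
[col 2] RS: children R:{A}, S:{T} ∪→ {A,T}; cost 1
[col 2] AFHJNRS: children AFHJN:{C}, RS:{A,T} ∪→ {A,C,T}; cost 1
[col 3] AF: children A:{C}, F:{A} ∪→ {A,C}; cost 1
[col 3] JN: children J:{G}, N:{T} ∪→ {G,T}; cost 1
[col 3] HJN: children H:{G}, JN:{G,T} ∩→ {G}; cost 0
[col 3] AFHJN: children AF:{A,C}, HJN:{G} ∪→ {A,C,G}; cost 1
[col 3] RS: children R:{G}, S:{A} ∪→ {A,G}; cost 1
[col 3] AFHJNRS: children AFHJN:{A,C,G}, RS:{A,G} ∩→ {A,G}; cost 0
[col 4] AF: children A:{A}, F:{G} ∪→ {A,G}; cost 1
[col 4] JN: children J:{T}, N:{C} ∪→ {C,T}; cost 1
[col 4] HJN: children H:{A}, JN:{C,T} ∪→ {A,C,T}; cost 1
[col 4] AFHJN: children AF:{A,G}, HJN:{A,C,T} ∩→ {A}; cost 0
[col 4] RS: children R:{T}, S:{C} ∪→ {C,T}; cost 1
[col 4] AFHJNRS: children AFHJN:{A}, RS:{C,T} ∪→ {A,C,T}; cost 1
[col 5] AF: children A:{C}, F:{G} ∪→ {C,G}; cost 1
[col 5] JN: children J:{T}, N:{T} ∩→ {T}; cost 0
[col 5] HJN: children H:{T}, JN:{T} ∩→ {T}; cost 0
[col 5] AFHJN: children AF:{C,G}, HJN:{T} ∪→ {C,G,T}; cost 1
[col 5] RS: children R:{A}, S:{A} ∩→ {A}; cost 0
[col 5] AFHJNRS: children AFHJN:{C,G,T}, RS:{A} ∪→ {A,C,G,T}; cost 1
[col 6] AF: children A:{C}, F:{T} ∪→ {C,T}; cost 1
[col 6] JN: children J:{C}, N:{T} ∪→ {C,T}; cost 1
[col 6] HJN: children H:{C}, JN:{C,T} ∩→ {C}; cost 0
[col 6] AFHJN: children AF:{C,T}, HJN:{C} ∩→ {C}; cost 0
[col 6] RS: children R:{T}, S:{C} ∪→ {C,T}; cost 1
[col 6] AFHJNRS: children AFHJN:{C}, RS:{C,T} ∩→ {C}; cost 0
[col 7] AF: children A:{G}, F:{T} ∪→ {G,T}; cost 1
[col 7] JN: children J:{T}, N:{C} ∪→ {C,T}; cost 1
[col 7] HJN: children H:{T}, JN:{C,T} ∩→ {T}; cost 0
[col 7] AFHJN: children AF:{G,T}, HJN:{T} ∩→ {T}; cost 0
[col 7] RS: children R:{T}, S:{A} ∪→ {A,T}; cost 1
[col 7] AFHJNRS: children AFHJN:{T}, RS:{A,T} ∩→ {T}; cost 0
per-site changes: [5, 4, 5, 4, 5, 3, 3, 3]; total = 32

A,C,G,T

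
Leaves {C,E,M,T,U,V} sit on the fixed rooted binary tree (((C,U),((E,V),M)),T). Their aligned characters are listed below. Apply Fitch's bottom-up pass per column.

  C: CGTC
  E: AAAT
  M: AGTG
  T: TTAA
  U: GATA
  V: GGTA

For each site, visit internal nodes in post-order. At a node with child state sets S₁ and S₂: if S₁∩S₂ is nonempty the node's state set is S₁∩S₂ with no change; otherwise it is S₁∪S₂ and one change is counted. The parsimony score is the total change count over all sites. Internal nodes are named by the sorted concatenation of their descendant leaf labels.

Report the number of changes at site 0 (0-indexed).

site 0, node CU: C={C} ∪ U={G} → {C,G} (+1)
site 0, node EV: E={A} ∪ V={G} → {A,G} (+1)
site 0, node EMV: EV={A,G} ∩ M={A} → {A} (+0)
site 0, node CEMUV: CU={C,G} ∪ EMV={A} → {A,C,G} (+1)
site 0, node CEMTUV: CEMUV={A,C,G} ∪ T={T} → {A,C,G,T} (+1)
site 1, node CU: C={G} ∪ U={A} → {A,G} (+1)
site 1, node EV: E={A} ∪ V={G} → {A,G} (+1)
site 1, node EMV: EV={A,G} ∩ M={G} → {G} (+0)
site 1, node CEMUV: CU={A,G} ∩ EMV={G} → {G} (+0)
site 1, node CEMTUV: CEMUV={G} ∪ T={T} → {G,T} (+1)
site 2, node CU: C={T} ∩ U={T} → {T} (+0)
site 2, node EV: E={A} ∪ V={T} → {A,T} (+1)
site 2, node EMV: EV={A,T} ∩ M={T} → {T} (+0)
site 2, node CEMUV: CU={T} ∩ EMV={T} → {T} (+0)
site 2, node CEMTUV: CEMUV={T} ∪ T={A} → {A,T} (+1)
site 3, node CU: C={C} ∪ U={A} → {A,C} (+1)
site 3, node EV: E={T} ∪ V={A} → {A,T} (+1)
site 3, node EMV: EV={A,T} ∪ M={G} → {A,G,T} (+1)
site 3, node CEMUV: CU={A,C} ∩ EMV={A,G,T} → {A} (+0)
site 3, node CEMTUV: CEMUV={A} ∩ T={A} → {A} (+0)
per-site changes: [4, 3, 2, 3]; total = 12

4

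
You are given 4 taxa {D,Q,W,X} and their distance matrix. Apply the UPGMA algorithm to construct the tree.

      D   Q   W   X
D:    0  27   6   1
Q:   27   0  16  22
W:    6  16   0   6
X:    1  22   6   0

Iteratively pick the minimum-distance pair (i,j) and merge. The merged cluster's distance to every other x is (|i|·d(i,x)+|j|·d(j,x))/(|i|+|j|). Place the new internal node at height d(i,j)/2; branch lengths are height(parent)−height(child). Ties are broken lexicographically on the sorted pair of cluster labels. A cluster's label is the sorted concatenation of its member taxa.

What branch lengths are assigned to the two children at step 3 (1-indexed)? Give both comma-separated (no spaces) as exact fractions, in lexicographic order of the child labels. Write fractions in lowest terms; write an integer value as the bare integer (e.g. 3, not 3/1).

1. join D+X (d=1) ⇒ DX; edges |D|=1/2, |X|=1/2
  updated: d(DX,Q)=49/2, d(DX,W)=6
2. join DX+W (d=6) ⇒ DWX; edges |DX|=5/2, |W|=3
  updated: d(DWX,Q)=65/3
3. join DWX+Q (d=65/3) ⇒ DQWX; edges |DWX|=47/6, |Q|=65/6
final tree: (((D:1/2,X:1/2):5/2,W:3):47/6,Q:65/6)
total length: 151/6

47/6,65/6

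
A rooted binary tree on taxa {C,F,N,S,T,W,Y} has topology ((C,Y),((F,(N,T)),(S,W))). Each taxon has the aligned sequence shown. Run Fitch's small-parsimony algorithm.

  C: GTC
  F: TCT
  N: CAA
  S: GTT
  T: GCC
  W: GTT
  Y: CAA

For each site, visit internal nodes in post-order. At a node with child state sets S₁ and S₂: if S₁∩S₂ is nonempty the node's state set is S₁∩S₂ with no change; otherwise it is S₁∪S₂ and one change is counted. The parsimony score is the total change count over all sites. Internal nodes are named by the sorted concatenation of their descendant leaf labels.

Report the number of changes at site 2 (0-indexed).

4

CY@0: {G} ∪ {C} = {C,G} (union, +1)
NT@0: {C} ∪ {G} = {C,G} (union, +1)
FNT@0: {T} ∪ {C,G} = {C,G,T} (union, +1)
SW@0: {G} ∩ {G} = {G} (intersection, +0)
FNSTW@0: {C,G,T} ∩ {G} = {G} (intersection, +0)
CFNSTWY@0: {C,G} ∩ {G} = {G} (intersection, +0)
CY@1: {T} ∪ {A} = {A,T} (union, +1)
NT@1: {A} ∪ {C} = {A,C} (union, +1)
FNT@1: {C} ∩ {A,C} = {C} (intersection, +0)
SW@1: {T} ∩ {T} = {T} (intersection, +0)
FNSTW@1: {C} ∪ {T} = {C,T} (union, +1)
CFNSTWY@1: {A,T} ∩ {C,T} = {T} (intersection, +0)
CY@2: {C} ∪ {A} = {A,C} (union, +1)
NT@2: {A} ∪ {C} = {A,C} (union, +1)
FNT@2: {T} ∪ {A,C} = {A,C,T} (union, +1)
SW@2: {T} ∩ {T} = {T} (intersection, +0)
FNSTW@2: {A,C,T} ∩ {T} = {T} (intersection, +0)
CFNSTWY@2: {A,C} ∪ {T} = {A,C,T} (union, +1)
per-site changes: [3, 3, 4]; total = 10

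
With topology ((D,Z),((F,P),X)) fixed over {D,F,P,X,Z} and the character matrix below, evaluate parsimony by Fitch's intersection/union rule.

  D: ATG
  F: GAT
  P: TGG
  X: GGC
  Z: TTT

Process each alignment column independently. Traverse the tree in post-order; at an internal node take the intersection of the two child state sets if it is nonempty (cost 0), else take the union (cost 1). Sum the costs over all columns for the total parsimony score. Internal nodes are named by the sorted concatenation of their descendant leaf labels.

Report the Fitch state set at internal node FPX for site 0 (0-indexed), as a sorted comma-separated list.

G

DZ@0: {A} ∪ {T} = {A,T} (union, +1)
FP@0: {G} ∪ {T} = {G,T} (union, +1)
FPX@0: {G,T} ∩ {G} = {G} (intersection, +0)
DFPXZ@0: {A,T} ∪ {G} = {A,G,T} (union, +1)
DZ@1: {T} ∩ {T} = {T} (intersection, +0)
FP@1: {A} ∪ {G} = {A,G} (union, +1)
FPX@1: {A,G} ∩ {G} = {G} (intersection, +0)
DFPXZ@1: {T} ∪ {G} = {G,T} (union, +1)
DZ@2: {G} ∪ {T} = {G,T} (union, +1)
FP@2: {T} ∪ {G} = {G,T} (union, +1)
FPX@2: {G,T} ∪ {C} = {C,G,T} (union, +1)
DFPXZ@2: {G,T} ∩ {C,G,T} = {G,T} (intersection, +0)
per-site changes: [3, 2, 3]; total = 8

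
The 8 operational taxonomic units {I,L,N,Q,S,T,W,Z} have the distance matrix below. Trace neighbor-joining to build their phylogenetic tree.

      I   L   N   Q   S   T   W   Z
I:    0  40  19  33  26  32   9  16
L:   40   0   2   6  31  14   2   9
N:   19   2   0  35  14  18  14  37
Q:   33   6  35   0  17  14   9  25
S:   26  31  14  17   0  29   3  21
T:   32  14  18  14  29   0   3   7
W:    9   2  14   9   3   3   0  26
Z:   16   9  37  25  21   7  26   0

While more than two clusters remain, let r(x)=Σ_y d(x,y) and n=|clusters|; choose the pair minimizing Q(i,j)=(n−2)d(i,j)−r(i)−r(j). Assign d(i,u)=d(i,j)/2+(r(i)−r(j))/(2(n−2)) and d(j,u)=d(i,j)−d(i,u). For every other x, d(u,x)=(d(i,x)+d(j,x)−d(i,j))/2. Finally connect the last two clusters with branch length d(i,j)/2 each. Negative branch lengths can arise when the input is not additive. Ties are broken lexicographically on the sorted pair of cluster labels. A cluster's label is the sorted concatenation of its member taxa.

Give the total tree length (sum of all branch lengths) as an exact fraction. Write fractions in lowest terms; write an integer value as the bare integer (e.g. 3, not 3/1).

1. join L+N (d=2, Q=-231) ⇒ LN; edges |L|=-23/12, |N|=47/12
  updated: d(I,LN)=57/2, d(LN,Q)=39/2, d(LN,S)=43/2, d(LN,T)=15, d(LN,W)=7, d(LN,Z)=22
2. join T+Z (d=7, Q=-182) ⇒ TZ; edges |T|=9/5, |Z|=26/5
  updated: d(I,TZ)=41/2, d(LN,TZ)=15, d(Q,TZ)=16, d(S,TZ)=43/2, d(TZ,W)=11
3. join I+W (d=9, Q=-120) ⇒ IW; edges |I|=57/4, |W|=-21/4
  updated: d(IW,LN)=53/4, d(IW,Q)=33/2, d(IW,S)=10, d(IW,TZ)=45/4
4. join IW+S (d=10, Q=-91) ⇒ ISW; edges |IW|=11/6, |S|=49/6
  updated: d(ISW,LN)=99/8, d(ISW,Q)=47/4, d(ISW,TZ)=91/8
5. join ISW+Q (d=47/4, Q=-237/4) ⇒ IQSW; edges |ISW|=47/16, |Q|=141/16
  updated: d(IQSW,LN)=161/16, d(IQSW,TZ)=125/16
6. join IQSW+LN (d=161/16, Q=-263/8) ⇒ ILNQSW; edges |IQSW|=23/16, |LN|=69/8
  updated: d(ILNQSW,TZ)=51/8
7. join ILNQSW+TZ (d=51/8) ⇒ ILNQSTWZ; edges |ILNQSW|=51/16, |TZ|=51/16
final tree: (((((I:57/4,W:-21/4):11/6,S:49/6):47/16,Q:141/16):23/16,(L:-23/12,N:47/12):69/8):51/16,(T:9/5,Z:26/5):51/16)
total length: 899/16

899/16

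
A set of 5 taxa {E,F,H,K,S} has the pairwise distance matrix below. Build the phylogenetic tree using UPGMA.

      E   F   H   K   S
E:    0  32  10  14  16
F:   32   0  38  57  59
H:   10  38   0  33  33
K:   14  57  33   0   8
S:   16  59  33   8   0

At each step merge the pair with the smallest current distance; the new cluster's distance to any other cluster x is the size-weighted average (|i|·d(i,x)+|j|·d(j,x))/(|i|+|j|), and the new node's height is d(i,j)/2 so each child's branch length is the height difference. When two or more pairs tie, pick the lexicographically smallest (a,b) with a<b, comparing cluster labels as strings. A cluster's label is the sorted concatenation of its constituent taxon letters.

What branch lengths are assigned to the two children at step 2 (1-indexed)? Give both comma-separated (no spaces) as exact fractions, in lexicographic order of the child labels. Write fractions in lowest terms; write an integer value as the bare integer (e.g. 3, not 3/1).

step 1: merge (K,S) at d=8; branch lengths K→4, S→4; new cluster KS
  updated: d(E,KS)=15, d(F,KS)=58, d(H,KS)=33
step 2: merge (E,H) at d=10; branch lengths E→5, H→5; new cluster EH
  updated: d(EH,F)=35, d(EH,KS)=24
step 3: merge (EH,KS) at d=24; branch lengths EH→7, KS→8; new cluster EHKS
  updated: d(EHKS,F)=93/2
step 4: merge (EHKS,F) at d=93/2; branch lengths EHKS→45/4, F→93/4; new cluster EFHKS
final tree: (((E:5,H:5):7,(K:4,S:4):8):45/4,F:93/4)
total length: 135/2

5,5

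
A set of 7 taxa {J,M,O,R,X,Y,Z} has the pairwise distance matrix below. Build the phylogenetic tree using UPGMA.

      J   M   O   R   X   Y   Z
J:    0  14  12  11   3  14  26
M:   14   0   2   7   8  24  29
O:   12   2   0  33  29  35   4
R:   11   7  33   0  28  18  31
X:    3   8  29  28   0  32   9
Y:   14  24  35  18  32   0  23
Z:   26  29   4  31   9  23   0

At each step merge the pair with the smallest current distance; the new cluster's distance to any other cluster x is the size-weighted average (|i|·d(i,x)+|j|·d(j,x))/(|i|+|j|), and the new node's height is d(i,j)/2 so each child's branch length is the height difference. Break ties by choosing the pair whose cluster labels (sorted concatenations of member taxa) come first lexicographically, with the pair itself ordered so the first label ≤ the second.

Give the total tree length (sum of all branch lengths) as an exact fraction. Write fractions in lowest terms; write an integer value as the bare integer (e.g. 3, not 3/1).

step 1: merge (M,O) at d=2; branch lengths M→1, O→1; new cluster MO
  updated: d(J,MO)=13, d(MO,R)=20, d(MO,X)=37/2, d(MO,Y)=59/2, d(MO,Z)=33/2
step 2: merge (J,X) at d=3; branch lengths J→3/2, X→3/2; new cluster JX
  updated: d(JX,MO)=63/4, d(JX,R)=39/2, d(JX,Y)=23, d(JX,Z)=35/2
step 3: merge (JX,MO) at d=63/4; branch lengths JX→51/8, MO→55/8; new cluster JMOX
  updated: d(JMOX,R)=79/4, d(JMOX,Y)=105/4, d(JMOX,Z)=17
step 4: merge (JMOX,Z) at d=17; branch lengths JMOX→5/8, Z→17/2; new cluster JMOXZ
  updated: d(JMOXZ,R)=22, d(JMOXZ,Y)=128/5
step 5: merge (R,Y) at d=18; branch lengths R→9, Y→9; new cluster RY
  updated: d(JMOXZ,RY)=119/5
step 6: merge (JMOXZ,RY) at d=119/5; branch lengths JMOXZ→17/5, RY→29/10; new cluster JMORXYZ
final tree: ((((J:3/2,X:3/2):51/8,(M:1,O:1):55/8):5/8,Z:17/2):17/5,(R:9,Y:9):29/10)
total length: 2067/40

2067/40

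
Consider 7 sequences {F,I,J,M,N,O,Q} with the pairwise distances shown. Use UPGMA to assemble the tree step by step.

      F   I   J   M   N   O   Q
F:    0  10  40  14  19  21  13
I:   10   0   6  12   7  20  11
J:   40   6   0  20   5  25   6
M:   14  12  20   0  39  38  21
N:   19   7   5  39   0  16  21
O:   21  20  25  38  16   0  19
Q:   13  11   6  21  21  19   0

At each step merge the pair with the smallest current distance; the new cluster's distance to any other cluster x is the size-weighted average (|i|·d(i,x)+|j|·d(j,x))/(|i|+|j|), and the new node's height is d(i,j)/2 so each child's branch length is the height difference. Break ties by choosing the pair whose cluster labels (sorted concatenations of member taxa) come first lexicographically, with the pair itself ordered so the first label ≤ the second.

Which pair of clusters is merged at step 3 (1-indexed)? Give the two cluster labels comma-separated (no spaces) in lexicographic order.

IJN,Q

iteration 1: select J,N (d=5); attach at lengths (5/2, 5/2); label the merged cluster JN
  updated: d(F,JN)=59/2, d(I,JN)=13/2, d(JN,M)=59/2, d(JN,O)=41/2, d(JN,Q)=27/2
iteration 2: select I,JN (d=13/2); attach at lengths (13/4, 3/4); label the merged cluster IJN
  updated: d(F,IJN)=23, d(IJN,M)=71/3, d(IJN,O)=61/3, d(IJN,Q)=38/3
iteration 3: select IJN,Q (d=38/3); attach at lengths (37/12, 19/3); label the merged cluster IJNQ
  updated: d(F,IJNQ)=41/2, d(IJNQ,M)=23, d(IJNQ,O)=20
iteration 4: select F,M (d=14); attach at lengths (7, 7); label the merged cluster FM
  updated: d(FM,IJNQ)=87/4, d(FM,O)=59/2
iteration 5: select IJNQ,O (d=20); attach at lengths (11/3, 10); label the merged cluster IJNOQ
  updated: d(FM,IJNOQ)=233/10
iteration 6: select FM,IJNOQ (d=233/10); attach at lengths (93/20, 33/20); label the merged cluster FIJMNOQ
final tree: ((F:7,M:7):93/20,(((I:13/4,(J:5/2,N:5/2):3/4):37/12,Q:19/3):11/3,O:10):33/20)
total length: 3143/60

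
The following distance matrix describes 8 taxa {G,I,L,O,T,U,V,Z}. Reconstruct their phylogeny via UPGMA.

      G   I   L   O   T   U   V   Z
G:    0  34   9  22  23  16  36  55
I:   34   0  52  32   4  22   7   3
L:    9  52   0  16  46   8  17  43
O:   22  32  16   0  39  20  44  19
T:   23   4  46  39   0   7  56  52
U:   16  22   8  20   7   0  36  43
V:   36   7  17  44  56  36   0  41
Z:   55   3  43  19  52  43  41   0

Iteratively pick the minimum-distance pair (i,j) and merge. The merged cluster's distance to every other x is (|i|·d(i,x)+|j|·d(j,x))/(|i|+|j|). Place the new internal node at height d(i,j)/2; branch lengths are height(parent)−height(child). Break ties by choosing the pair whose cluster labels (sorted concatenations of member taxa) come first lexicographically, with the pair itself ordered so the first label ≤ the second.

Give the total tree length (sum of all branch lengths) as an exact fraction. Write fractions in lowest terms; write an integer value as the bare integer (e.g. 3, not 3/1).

80

step 1: merge (I,Z) at d=3; branch lengths I→3/2, Z→3/2; new cluster IZ
  updated: d(G,IZ)=89/2, d(IZ,L)=95/2, d(IZ,O)=51/2, d(IZ,T)=28, d(IZ,U)=65/2, d(IZ,V)=24
step 2: merge (T,U) at d=7; branch lengths T→7/2, U→7/2; new cluster TU
  updated: d(G,TU)=39/2, d(IZ,TU)=121/4, d(L,TU)=27, d(O,TU)=59/2, d(TU,V)=46
step 3: merge (G,L) at d=9; branch lengths G→9/2, L→9/2; new cluster GL
  updated: d(GL,IZ)=46, d(GL,O)=19, d(GL,TU)=93/4, d(GL,V)=53/2
step 4: merge (GL,O) at d=19; branch lengths GL→5, O→19/2; new cluster GLO
  updated: d(GLO,IZ)=235/6, d(GLO,TU)=76/3, d(GLO,V)=97/3
step 5: merge (IZ,V) at d=24; branch lengths IZ→21/2, V→12; new cluster IVZ
  updated: d(GLO,IVZ)=332/9, d(IVZ,TU)=71/2
step 6: merge (GLO,TU) at d=76/3; branch lengths GLO→19/6, TU→55/6; new cluster GLOTU
  updated: d(GLOTU,IVZ)=109/3
step 7: merge (GLOTU,IVZ) at d=109/3; branch lengths GLOTU→11/2, IVZ→37/6; new cluster GILOTUVZ
final tree: ((((G:9/2,L:9/2):5,O:19/2):19/6,(T:7/2,U:7/2):55/6):11/2,((I:3/2,Z:3/2):21/2,V:12):37/6)
total length: 80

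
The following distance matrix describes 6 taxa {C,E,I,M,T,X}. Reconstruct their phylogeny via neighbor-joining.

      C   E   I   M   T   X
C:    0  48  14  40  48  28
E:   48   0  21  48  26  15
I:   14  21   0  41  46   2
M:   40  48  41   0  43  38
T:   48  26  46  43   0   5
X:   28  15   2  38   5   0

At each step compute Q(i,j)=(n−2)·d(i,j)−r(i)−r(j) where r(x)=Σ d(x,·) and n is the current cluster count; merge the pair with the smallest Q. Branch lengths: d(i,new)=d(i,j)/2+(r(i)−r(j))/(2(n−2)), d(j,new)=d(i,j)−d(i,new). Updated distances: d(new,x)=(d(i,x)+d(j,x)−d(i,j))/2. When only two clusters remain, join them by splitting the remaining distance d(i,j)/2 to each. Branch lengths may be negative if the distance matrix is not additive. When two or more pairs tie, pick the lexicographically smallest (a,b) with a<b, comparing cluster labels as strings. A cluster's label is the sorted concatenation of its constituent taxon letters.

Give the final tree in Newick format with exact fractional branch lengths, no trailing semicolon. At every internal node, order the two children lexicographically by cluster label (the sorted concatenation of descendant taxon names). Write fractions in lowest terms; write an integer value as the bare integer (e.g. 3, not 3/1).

step 1: merge (C,I) at d=14, Q=-246; branch lengths C→55/4, I→1/4; new cluster CI
  updated: d(CI,E)=55/2, d(CI,M)=67/2, d(CI,T)=40, d(CI,X)=8
step 2: merge (CI,M) at d=67/2, Q=-171; branch lengths CI→47/6, M→77/3; new cluster CIM
  updated: d(CIM,E)=21, d(CIM,T)=99/4, d(CIM,X)=25/4
step 3: merge (CIM,E) at d=21, Q=-72; branch lengths CIM→8, E→13; new cluster CEIM
  updated: d(CEIM,T)=119/8, d(CEIM,X)=1/8
step 4: merge (CEIM,T) at d=119/8, Q=-20; branch lengths CEIM→5, T→79/8; new cluster CEIMT
  updated: d(CEIMT,X)=-39/8
step 5: merge (CEIMT,X) at d=-39/8; branch lengths CEIMT→-39/16, X→-39/16; new cluster CEIMTX
final tree: (((((C:55/4,I:1/4):47/6,M:77/3):8,E:13):5,T:79/8):-39/16,X:-39/16)
total length: 157/2

(((((C:55/4,I:1/4):47/6,M:77/3):8,E:13):5,T:79/8):-39/16,X:-39/16)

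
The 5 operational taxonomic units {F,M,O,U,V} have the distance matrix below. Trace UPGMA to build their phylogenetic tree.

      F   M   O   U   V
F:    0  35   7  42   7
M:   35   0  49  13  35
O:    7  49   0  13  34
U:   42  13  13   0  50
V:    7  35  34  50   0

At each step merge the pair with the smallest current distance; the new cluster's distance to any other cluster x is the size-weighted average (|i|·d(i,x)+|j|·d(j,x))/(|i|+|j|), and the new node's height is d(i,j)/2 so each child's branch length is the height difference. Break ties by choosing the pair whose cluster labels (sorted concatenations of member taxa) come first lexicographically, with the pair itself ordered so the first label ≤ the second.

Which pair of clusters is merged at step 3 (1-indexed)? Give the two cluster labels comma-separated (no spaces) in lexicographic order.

iteration 1: select F,O (d=7); attach at lengths (7/2, 7/2); label the merged cluster FO
  updated: d(FO,M)=42, d(FO,U)=55/2, d(FO,V)=41/2
iteration 2: select M,U (d=13); attach at lengths (13/2, 13/2); label the merged cluster MU
  updated: d(FO,MU)=139/4, d(MU,V)=85/2
iteration 3: select FO,V (d=41/2); attach at lengths (27/4, 41/4); label the merged cluster FOV
  updated: d(FOV,MU)=112/3
iteration 4: select FOV,MU (d=112/3); attach at lengths (101/12, 73/6); label the merged cluster FMOUV
final tree: (((F:7/2,O:7/2):27/4,V:41/4):101/12,(M:13/2,U:13/2):73/6)
total length: 691/12

FO,V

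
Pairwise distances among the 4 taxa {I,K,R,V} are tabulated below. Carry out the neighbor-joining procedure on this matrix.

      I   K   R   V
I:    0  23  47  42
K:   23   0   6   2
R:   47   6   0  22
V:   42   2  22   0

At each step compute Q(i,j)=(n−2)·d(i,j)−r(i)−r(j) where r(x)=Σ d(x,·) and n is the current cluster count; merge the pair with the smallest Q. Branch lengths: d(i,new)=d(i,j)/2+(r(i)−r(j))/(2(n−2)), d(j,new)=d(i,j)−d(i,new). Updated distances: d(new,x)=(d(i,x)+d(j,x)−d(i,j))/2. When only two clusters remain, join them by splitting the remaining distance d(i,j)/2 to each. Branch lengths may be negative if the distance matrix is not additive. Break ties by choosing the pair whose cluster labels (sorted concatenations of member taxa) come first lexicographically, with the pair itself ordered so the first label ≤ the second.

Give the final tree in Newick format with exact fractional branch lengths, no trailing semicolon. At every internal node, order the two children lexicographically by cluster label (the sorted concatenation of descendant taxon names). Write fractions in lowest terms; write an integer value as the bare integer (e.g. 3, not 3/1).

(((I:127/4,K:-35/4):7/4,R:53/4):35/8,V:35/8)

1. join I+K (d=23, Q=-97) ⇒ IK; edges |I|=127/4, |K|=-35/4
  updated: d(IK,R)=15, d(IK,V)=21/2
2. join IK+R (d=15, Q=-95/2) ⇒ IKR; edges |IK|=7/4, |R|=53/4
  updated: d(IKR,V)=35/4
3. join IKR+V (d=35/4) ⇒ IKRV; edges |IKR|=35/8, |V|=35/8
final tree: (((I:127/4,K:-35/4):7/4,R:53/4):35/8,V:35/8)
total length: 187/4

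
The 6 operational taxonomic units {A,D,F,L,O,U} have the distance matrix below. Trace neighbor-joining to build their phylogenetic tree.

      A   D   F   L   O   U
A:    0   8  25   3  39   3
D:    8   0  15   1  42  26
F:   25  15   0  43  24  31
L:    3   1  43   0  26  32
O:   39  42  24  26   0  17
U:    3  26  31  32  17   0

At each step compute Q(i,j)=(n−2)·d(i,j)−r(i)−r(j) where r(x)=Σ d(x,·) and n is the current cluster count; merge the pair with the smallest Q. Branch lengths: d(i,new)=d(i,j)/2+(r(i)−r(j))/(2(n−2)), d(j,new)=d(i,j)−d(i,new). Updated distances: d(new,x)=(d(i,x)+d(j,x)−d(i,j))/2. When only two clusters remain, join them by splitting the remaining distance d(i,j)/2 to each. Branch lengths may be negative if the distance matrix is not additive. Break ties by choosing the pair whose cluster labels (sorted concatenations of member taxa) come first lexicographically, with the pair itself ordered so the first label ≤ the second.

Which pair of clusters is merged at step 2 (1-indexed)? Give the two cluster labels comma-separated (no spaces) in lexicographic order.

A,DL

iteration 1: select D,L (d=1, Q=-193); attach at lengths (-9/8, 17/8); label the merged cluster DL
  updated: d(A,DL)=5, d(DL,F)=57/2, d(DL,O)=67/2, d(DL,U)=57/2
iteration 2: select A,DL (d=5, Q=-305/2); attach at lengths (-17/12, 77/12); label the merged cluster ADL
  updated: d(ADL,F)=97/4, d(ADL,O)=135/4, d(ADL,U)=53/4
iteration 3: select ADL,U (d=53/4, Q=-106); attach at lengths (73/8, 33/8); label the merged cluster ADLU
  updated: d(ADLU,F)=21, d(ADLU,O)=75/4
iteration 4: select ADLU,F (d=21, Q=-255/4); attach at lengths (63/8, 105/8); label the merged cluster ADFLU
  updated: d(ADFLU,O)=87/8
iteration 5: select ADFLU,O (d=87/8); attach at lengths (87/16, 87/16); label the merged cluster ADFLOU
final tree: ((((A:-17/12,(D:-9/8,L:17/8):77/12):73/8,U:33/8):63/8,F:105/8):87/16,O:87/16)
total length: 409/8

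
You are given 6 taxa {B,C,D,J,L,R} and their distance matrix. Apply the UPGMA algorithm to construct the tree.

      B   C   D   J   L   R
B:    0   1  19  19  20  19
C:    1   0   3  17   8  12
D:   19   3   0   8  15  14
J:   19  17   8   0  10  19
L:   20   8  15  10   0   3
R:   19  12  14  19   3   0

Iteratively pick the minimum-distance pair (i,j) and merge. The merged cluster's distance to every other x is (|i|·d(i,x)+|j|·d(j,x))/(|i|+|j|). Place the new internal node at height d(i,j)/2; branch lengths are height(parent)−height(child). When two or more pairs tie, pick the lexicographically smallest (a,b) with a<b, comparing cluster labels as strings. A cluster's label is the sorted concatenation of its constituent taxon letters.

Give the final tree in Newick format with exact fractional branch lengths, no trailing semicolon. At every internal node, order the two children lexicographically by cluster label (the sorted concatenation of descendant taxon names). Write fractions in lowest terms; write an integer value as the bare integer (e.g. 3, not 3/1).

step 1: merge (B,C) at d=1; branch lengths B→1/2, C→1/2; new cluster BC
  updated: d(BC,D)=11, d(BC,J)=18, d(BC,L)=14, d(BC,R)=31/2
step 2: merge (L,R) at d=3; branch lengths L→3/2, R→3/2; new cluster LR
  updated: d(BC,LR)=59/4, d(D,LR)=29/2, d(J,LR)=29/2
step 3: merge (D,J) at d=8; branch lengths D→4, J→4; new cluster DJ
  updated: d(BC,DJ)=29/2, d(DJ,LR)=29/2
step 4: merge (BC,DJ) at d=29/2; branch lengths BC→27/4, DJ→13/4; new cluster BCDJ
  updated: d(BCDJ,LR)=117/8
step 5: merge (BCDJ,LR) at d=117/8; branch lengths BCDJ→1/16, LR→93/16; new cluster BCDJLR
final tree: (((B:1/2,C:1/2):27/4,(D:4,J:4):13/4):1/16,(L:3/2,R:3/2):93/16)
total length: 223/8

(((B:1/2,C:1/2):27/4,(D:4,J:4):13/4):1/16,(L:3/2,R:3/2):93/16)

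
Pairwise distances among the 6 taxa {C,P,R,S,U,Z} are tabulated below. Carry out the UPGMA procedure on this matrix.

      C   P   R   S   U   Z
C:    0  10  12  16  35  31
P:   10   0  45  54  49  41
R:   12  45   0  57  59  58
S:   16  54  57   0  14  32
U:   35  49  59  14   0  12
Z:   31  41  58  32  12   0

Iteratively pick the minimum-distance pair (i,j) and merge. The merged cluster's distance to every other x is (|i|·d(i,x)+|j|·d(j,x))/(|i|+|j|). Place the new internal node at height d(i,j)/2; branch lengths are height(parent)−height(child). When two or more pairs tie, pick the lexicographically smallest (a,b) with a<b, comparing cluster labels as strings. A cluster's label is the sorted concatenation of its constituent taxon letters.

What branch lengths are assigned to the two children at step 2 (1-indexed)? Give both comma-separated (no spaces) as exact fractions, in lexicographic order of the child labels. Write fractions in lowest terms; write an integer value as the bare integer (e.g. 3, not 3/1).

1. join C+P (d=10) ⇒ CP; edges |C|=5, |P|=5
  updated: d(CP,R)=57/2, d(CP,S)=35, d(CP,U)=42, d(CP,Z)=36
2. join U+Z (d=12) ⇒ UZ; edges |U|=6, |Z|=6
  updated: d(CP,UZ)=39, d(R,UZ)=117/2, d(S,UZ)=23
3. join S+UZ (d=23) ⇒ SUZ; edges |S|=23/2, |UZ|=11/2
  updated: d(CP,SUZ)=113/3, d(R,SUZ)=58
4. join CP+R (d=57/2) ⇒ CPR; edges |CP|=37/4, |R|=57/4
  updated: d(CPR,SUZ)=400/9
5. join CPR+SUZ (d=400/9) ⇒ CPRSUZ; edges |CPR|=287/36, |SUZ|=193/18
final tree: (((C:5,P:5):37/4,R:57/4):287/36,(S:23/2,(U:6,Z:6):11/2):193/18)
total length: 2923/36

6,6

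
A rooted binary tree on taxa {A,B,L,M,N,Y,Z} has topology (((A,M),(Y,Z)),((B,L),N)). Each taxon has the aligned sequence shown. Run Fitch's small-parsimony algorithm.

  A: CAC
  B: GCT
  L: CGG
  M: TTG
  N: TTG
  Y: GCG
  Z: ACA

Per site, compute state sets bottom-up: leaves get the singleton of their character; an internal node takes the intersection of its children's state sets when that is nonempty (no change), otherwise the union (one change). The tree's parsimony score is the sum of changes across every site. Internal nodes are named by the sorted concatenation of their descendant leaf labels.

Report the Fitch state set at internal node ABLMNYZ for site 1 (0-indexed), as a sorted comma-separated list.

site 0, node AM: A={C} ∪ M={T} → {C,T} (+1)
site 0, node YZ: Y={G} ∪ Z={A} → {A,G} (+1)
site 0, node AMYZ: AM={C,T} ∪ YZ={A,G} → {A,C,G,T} (+1)
site 0, node BL: B={G} ∪ L={C} → {C,G} (+1)
site 0, node BLN: BL={C,G} ∪ N={T} → {C,G,T} (+1)
site 0, node ABLMNYZ: AMYZ={A,C,G,T} ∩ BLN={C,G,T} → {C,G,T} (+0)
site 1, node AM: A={A} ∪ M={T} → {A,T} (+1)
site 1, node YZ: Y={C} ∩ Z={C} → {C} (+0)
site 1, node AMYZ: AM={A,T} ∪ YZ={C} → {A,C,T} (+1)
site 1, node BL: B={C} ∪ L={G} → {C,G} (+1)
site 1, node BLN: BL={C,G} ∪ N={T} → {C,G,T} (+1)
site 1, node ABLMNYZ: AMYZ={A,C,T} ∩ BLN={C,G,T} → {C,T} (+0)
site 2, node AM: A={C} ∪ M={G} → {C,G} (+1)
site 2, node YZ: Y={G} ∪ Z={A} → {A,G} (+1)
site 2, node AMYZ: AM={C,G} ∩ YZ={A,G} → {G} (+0)
site 2, node BL: B={T} ∪ L={G} → {G,T} (+1)
site 2, node BLN: BL={G,T} ∩ N={G} → {G} (+0)
site 2, node ABLMNYZ: AMYZ={G} ∩ BLN={G} → {G} (+0)
per-site changes: [5, 4, 3]; total = 12

C,T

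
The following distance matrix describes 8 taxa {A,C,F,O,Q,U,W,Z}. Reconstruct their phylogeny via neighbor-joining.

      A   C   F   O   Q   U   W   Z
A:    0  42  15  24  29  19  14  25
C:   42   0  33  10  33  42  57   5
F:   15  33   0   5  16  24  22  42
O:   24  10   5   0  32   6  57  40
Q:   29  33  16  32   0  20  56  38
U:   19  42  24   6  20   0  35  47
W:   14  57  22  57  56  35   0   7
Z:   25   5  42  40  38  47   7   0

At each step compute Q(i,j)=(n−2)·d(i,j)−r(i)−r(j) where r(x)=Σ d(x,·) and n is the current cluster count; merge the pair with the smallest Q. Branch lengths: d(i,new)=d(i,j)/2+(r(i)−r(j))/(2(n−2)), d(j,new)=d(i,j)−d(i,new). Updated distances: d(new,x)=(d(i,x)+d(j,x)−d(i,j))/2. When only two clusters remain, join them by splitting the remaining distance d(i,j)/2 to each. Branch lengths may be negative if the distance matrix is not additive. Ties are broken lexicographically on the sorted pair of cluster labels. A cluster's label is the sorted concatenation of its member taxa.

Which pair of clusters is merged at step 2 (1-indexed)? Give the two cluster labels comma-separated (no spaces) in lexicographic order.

A,WZ

1. join W+Z (d=7, Q=-410) ⇒ WZ; edges |W|=43/6, |Z|=-1/6
  updated: d(A,WZ)=16, d(C,WZ)=55/2, d(F,WZ)=57/2, d(O,WZ)=45, d(Q,WZ)=87/2, d(U,WZ)=75/2
2. join A+WZ (d=16, Q=-263) ⇒ AWZ; edges |A|=27/10, |WZ|=133/10
  updated: d(AWZ,C)=107/4, d(AWZ,F)=55/4, d(AWZ,O)=53/2, d(AWZ,Q)=113/4, d(AWZ,U)=81/4
3. join C+O (d=10, Q=-737/4) ⇒ CO; edges |C|=421/32, |O|=-101/32
  updated: d(AWZ,CO)=173/8, d(CO,F)=14, d(CO,Q)=55/2, d(CO,U)=19
4. join Q+U (d=20, Q=-115) ⇒ QU; edges |Q|=137/12, |U|=103/12
  updated: d(AWZ,QU)=57/4, d(CO,QU)=53/4, d(F,QU)=10
5. join AWZ+F (d=55/4, Q=-479/8) ⇒ AFWZ; edges |AWZ|=315/32, |F|=125/32
  updated: d(AFWZ,CO)=175/16, d(AFWZ,QU)=21/4
6. join AFWZ+CO (d=175/16, Q=-471/16) ⇒ ACFOWZ; edges |AFWZ|=47/32, |CO|=303/32
  updated: d(ACFOWZ,QU)=121/32
7. join ACFOWZ+QU (d=121/32) ⇒ ACFOQUWZ; edges |ACFOWZ|=121/64, |QU|=121/64
final tree: ((((A:27/10,(W:43/6,Z:-1/6):133/10):315/32,F:125/32):47/32,(C:421/32,O:-101/32):303/32):121/64,(Q:137/12,U:103/12):121/64)
total length: 2607/32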